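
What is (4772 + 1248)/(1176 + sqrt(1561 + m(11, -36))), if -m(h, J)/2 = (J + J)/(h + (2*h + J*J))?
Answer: 3136227360/611966797 - 6020*sqrt(306365953)/611966797 ≈ 4.9527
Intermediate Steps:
m(h, J) = -4*J/(J**2 + 3*h) (m(h, J) = -2*(J + J)/(h + (2*h + J*J)) = -2*2*J/(h + (2*h + J**2)) = -2*2*J/(h + (J**2 + 2*h)) = -2*2*J/(J**2 + 3*h) = -4*J/(J**2 + 3*h))
(4772 + 1248)/(1176 + sqrt(1561 + m(11, -36))) = (4772 + 1248)/(1176 + sqrt(1561 - 4*(-36)/((-36)**2 + 3*11))) = 6020/(1176 + sqrt(1561 - 4*(-36)/(1296 + 33))) = 6020/(1176 + sqrt(1561 - 4*(-36)/1329)) = 6020/(1176 + sqrt(1561 - 4*(-36)*1/1329)) = 6020/(1176 + sqrt(1561 + 48/443)) = 6020/(1176 + sqrt(691571/443)) = 6020/(1176 + sqrt(306365953)/443)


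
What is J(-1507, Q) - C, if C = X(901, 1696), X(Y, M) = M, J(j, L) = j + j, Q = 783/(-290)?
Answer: -4710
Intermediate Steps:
Q = -27/10 (Q = 783*(-1/290) = -27/10 ≈ -2.7000)
J(j, L) = 2*j
C = 1696
J(-1507, Q) - C = 2*(-1507) - 1*1696 = -3014 - 1696 = -4710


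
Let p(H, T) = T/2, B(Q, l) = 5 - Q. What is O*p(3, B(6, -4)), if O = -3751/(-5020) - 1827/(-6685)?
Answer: -195697/383528 ≈ -0.51025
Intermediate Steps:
p(H, T) = T/2 (p(H, T) = T*(½) = T/2)
O = 195697/191764 (O = -3751*(-1/5020) - 1827*(-1/6685) = 3751/5020 + 261/955 = 195697/191764 ≈ 1.0205)
O*p(3, B(6, -4)) = 195697*((5 - 1*6)/2)/191764 = 195697*((5 - 6)/2)/191764 = 195697*((½)*(-1))/191764 = (195697/191764)*(-½) = -195697/383528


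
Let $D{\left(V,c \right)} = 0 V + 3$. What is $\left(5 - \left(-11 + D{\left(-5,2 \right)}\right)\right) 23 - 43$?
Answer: $256$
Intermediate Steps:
$D{\left(V,c \right)} = 3$ ($D{\left(V,c \right)} = 0 + 3 = 3$)
$\left(5 - \left(-11 + D{\left(-5,2 \right)}\right)\right) 23 - 43 = \left(5 - \left(-11 + 3\right)\right) 23 - 43 = \left(5 - -8\right) 23 - 43 = \left(5 + 8\right) 23 - 43 = 13 \cdot 23 - 43 = 299 - 43 = 256$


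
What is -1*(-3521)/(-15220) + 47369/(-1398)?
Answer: -362939269/10638780 ≈ -34.115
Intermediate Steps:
-1*(-3521)/(-15220) + 47369/(-1398) = 3521*(-1/15220) + 47369*(-1/1398) = -3521/15220 - 47369/1398 = -362939269/10638780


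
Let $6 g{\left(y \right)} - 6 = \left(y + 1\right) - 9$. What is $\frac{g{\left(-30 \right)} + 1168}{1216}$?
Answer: $\frac{109}{114} \approx 0.95614$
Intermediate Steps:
$g{\left(y \right)} = - \frac{1}{3} + \frac{y}{6}$ ($g{\left(y \right)} = 1 + \frac{\left(y + 1\right) - 9}{6} = 1 + \frac{\left(1 + y\right) - 9}{6} = 1 + \frac{-8 + y}{6} = 1 + \left(- \frac{4}{3} + \frac{y}{6}\right) = - \frac{1}{3} + \frac{y}{6}$)
$\frac{g{\left(-30 \right)} + 1168}{1216} = \frac{\left(- \frac{1}{3} + \frac{1}{6} \left(-30\right)\right) + 1168}{1216} = \left(\left(- \frac{1}{3} - 5\right) + 1168\right) \frac{1}{1216} = \left(- \frac{16}{3} + 1168\right) \frac{1}{1216} = \frac{3488}{3} \cdot \frac{1}{1216} = \frac{109}{114}$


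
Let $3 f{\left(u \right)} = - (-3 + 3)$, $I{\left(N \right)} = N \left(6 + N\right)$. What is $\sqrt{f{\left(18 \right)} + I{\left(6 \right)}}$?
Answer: $6 \sqrt{2} \approx 8.4853$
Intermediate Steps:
$f{\left(u \right)} = 0$ ($f{\left(u \right)} = \frac{\left(-1\right) \left(-3 + 3\right)}{3} = \frac{\left(-1\right) 0}{3} = \frac{1}{3} \cdot 0 = 0$)
$\sqrt{f{\left(18 \right)} + I{\left(6 \right)}} = \sqrt{0 + 6 \left(6 + 6\right)} = \sqrt{0 + 6 \cdot 12} = \sqrt{0 + 72} = \sqrt{72} = 6 \sqrt{2}$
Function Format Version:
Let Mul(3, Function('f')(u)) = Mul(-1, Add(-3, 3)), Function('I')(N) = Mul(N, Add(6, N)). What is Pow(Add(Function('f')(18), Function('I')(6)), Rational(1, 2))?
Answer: Mul(6, Pow(2, Rational(1, 2))) ≈ 8.4853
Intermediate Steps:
Function('f')(u) = 0 (Function('f')(u) = Mul(Rational(1, 3), Mul(-1, Add(-3, 3))) = Mul(Rational(1, 3), Mul(-1, 0)) = Mul(Rational(1, 3), 0) = 0)
Pow(Add(Function('f')(18), Function('I')(6)), Rational(1, 2)) = Pow(Add(0, Mul(6, Add(6, 6))), Rational(1, 2)) = Pow(Add(0, Mul(6, 12)), Rational(1, 2)) = Pow(Add(0, 72), Rational(1, 2)) = Pow(72, Rational(1, 2)) = Mul(6, Pow(2, Rational(1, 2)))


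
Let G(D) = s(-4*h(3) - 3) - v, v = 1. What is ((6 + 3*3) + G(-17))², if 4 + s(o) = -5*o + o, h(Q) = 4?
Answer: 7396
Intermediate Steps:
s(o) = -4 - 4*o (s(o) = -4 + (-5*o + o) = -4 - 4*o)
G(D) = 71 (G(D) = (-4 - 4*(-4*4 - 3)) - 1*1 = (-4 - 4*(-16 - 3)) - 1 = (-4 - 4*(-19)) - 1 = (-4 + 76) - 1 = 72 - 1 = 71)
((6 + 3*3) + G(-17))² = ((6 + 3*3) + 71)² = ((6 + 9) + 71)² = (15 + 71)² = 86² = 7396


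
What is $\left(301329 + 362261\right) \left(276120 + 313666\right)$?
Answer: $391376091740$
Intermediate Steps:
$\left(301329 + 362261\right) \left(276120 + 313666\right) = 663590 \cdot 589786 = 391376091740$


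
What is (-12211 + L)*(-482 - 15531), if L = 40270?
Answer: -449308767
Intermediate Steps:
(-12211 + L)*(-482 - 15531) = (-12211 + 40270)*(-482 - 15531) = 28059*(-16013) = -449308767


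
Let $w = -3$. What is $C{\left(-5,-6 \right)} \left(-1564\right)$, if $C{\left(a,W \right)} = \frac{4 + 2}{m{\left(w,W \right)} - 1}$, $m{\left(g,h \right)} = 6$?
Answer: $- \frac{9384}{5} \approx -1876.8$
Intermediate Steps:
$C{\left(a,W \right)} = \frac{6}{5}$ ($C{\left(a,W \right)} = \frac{4 + 2}{6 - 1} = \frac{6}{5}$)
$C{\left(-5,-6 \right)} \left(-1564\right) = \frac{6}{5} \left(-1564\right) = - \frac{9384}{5}$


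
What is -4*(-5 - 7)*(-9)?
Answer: -432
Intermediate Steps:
-4*(-5 - 7)*(-9) = -4*(-12)*(-9) = 48*(-9) = -432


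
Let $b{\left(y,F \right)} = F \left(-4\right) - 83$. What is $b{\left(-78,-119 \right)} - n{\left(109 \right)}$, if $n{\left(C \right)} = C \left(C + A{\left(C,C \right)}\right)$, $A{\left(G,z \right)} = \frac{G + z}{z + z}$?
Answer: $-11597$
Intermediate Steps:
$A{\left(G,z \right)} = \frac{G + z}{2 z}$
$n{\left(C \right)} = C \left(1 + C\right)$ ($n{\left(C \right)} = C \left(C + \frac{C + C}{2 C}\right) = C \left(C + \frac{2 C}{2 C}\right) = C \left(C + 1\right) = C \left(1 + C\right)$)
$b{\left(y,F \right)} = -83 - 4 F$ ($b{\left(y,F \right)} = - 4 F - 83 = -83 - 4 F$)
$b{\left(-78,-119 \right)} - n{\left(109 \right)} = \left(-83 - -476\right) - 109 \left(1 + 109\right) = \left(-83 + 476\right) - 109 \cdot 110 = 393 - 11990 = -11597$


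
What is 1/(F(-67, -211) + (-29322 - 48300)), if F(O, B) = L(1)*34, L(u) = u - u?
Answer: -1/77622 ≈ -1.2883e-5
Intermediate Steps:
L(u) = 0
F(O, B) = 0 (F(O, B) = 0*34 = 0)
1/(F(-67, -211) + (-29322 - 48300)) = 1/(0 + (-29322 - 48300)) = 1/(0 - 77622) = 1/(-77622) = -1/77622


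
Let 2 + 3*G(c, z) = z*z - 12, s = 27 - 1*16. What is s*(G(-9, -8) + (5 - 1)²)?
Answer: 1078/3 ≈ 359.33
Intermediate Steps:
s = 11 (s = 27 - 16 = 11)
G(c, z) = -14/3 + z²/3 (G(c, z) = -⅔ + (z*z - 12)/3 = -⅔ + (z² - 12)/3 = -⅔ + (-12 + z²)/3 = -⅔ + (-4 + z²/3) = -14/3 + z²/3)
s*(G(-9, -8) + (5 - 1)²) = 11*((-14/3 + (⅓)*(-8)²) + (5 - 1)²) = 11*((-14/3 + (⅓)*64) + 4²) = 11*((-14/3 + 64/3) + 16) = 11*(50/3 + 16) = 11*(98/3) = 1078/3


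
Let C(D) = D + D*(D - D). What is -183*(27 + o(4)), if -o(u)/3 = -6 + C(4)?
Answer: -6039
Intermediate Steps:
C(D) = D (C(D) = D + D*0 = D + 0 = D)
o(u) = 6 (o(u) = -3*(-6 + 4) = -3*(-2) = 6)
-183*(27 + o(4)) = -183*(27 + 6) = -183*33 = -6039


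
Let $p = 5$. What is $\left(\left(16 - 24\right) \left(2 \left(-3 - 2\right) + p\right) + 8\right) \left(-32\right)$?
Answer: $-1536$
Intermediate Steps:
$\left(\left(16 - 24\right) \left(2 \left(-3 - 2\right) + p\right) + 8\right) \left(-32\right) = \left(\left(16 - 24\right) \left(2 \left(-3 - 2\right) + 5\right) + 8\right) \left(-32\right) = \left(- 8 \left(2 \left(-5\right) + 5\right) + 8\right) \left(-32\right) = \left(- 8 \left(-10 + 5\right) + 8\right) \left(-32\right) = \left(\left(-8\right) \left(-5\right) + 8\right) \left(-32\right) = \left(40 + 8\right) \left(-32\right) = 48 \left(-32\right) = -1536$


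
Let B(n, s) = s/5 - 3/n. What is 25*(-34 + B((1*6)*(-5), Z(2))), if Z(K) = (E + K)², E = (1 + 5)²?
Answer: 12745/2 ≈ 6372.5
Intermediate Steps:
E = 36 (E = 6² = 36)
Z(K) = (36 + K)²
B(n, s) = -3/n + s/5 (B(n, s) = s*(⅕) - 3/n = s/5 - 3/n = -3/n + s/5)
25*(-34 + B((1*6)*(-5), Z(2))) = 25*(-34 + (-3/((1*6)*(-5)) + (36 + 2)²/5)) = 25*(-34 + (-3/(6*(-5)) + (⅕)*38²)) = 25*(-34 + (-3/(-30) + (⅕)*1444)) = 25*(-34 + (-3*(-1/30) + 1444/5)) = 25*(-34 + (⅒ + 1444/5)) = 25*(-34 + 2889/10) = 25*(2549/10) = 12745/2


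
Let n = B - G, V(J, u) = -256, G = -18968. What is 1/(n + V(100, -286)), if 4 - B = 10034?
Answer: 1/8682 ≈ 0.00011518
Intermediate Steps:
B = -10030 (B = 4 - 1*10034 = 4 - 10034 = -10030)
n = 8938 (n = -10030 - 1*(-18968) = -10030 + 18968 = 8938)
1/(n + V(100, -286)) = 1/(8938 - 256) = 1/8682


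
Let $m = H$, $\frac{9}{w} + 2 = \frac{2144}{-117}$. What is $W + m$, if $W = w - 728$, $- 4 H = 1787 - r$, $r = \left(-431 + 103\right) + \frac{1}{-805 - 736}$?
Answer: $- \frac{4606981129}{3664498} \approx -1257.2$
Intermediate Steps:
$r = - \frac{505449}{1541}$ ($r = -328 + \frac{1}{-1541} = -328 - \frac{1}{1541} = - \frac{505449}{1541} \approx -328.0$)
$w = - \frac{1053}{2378}$ ($w = \frac{9}{-2 + \frac{2144}{-117}} = \frac{9}{-2 + 2144 \left(- \frac{1}{117}\right)} = \frac{9}{-2 - \frac{2144}{117}} = \frac{9}{- \frac{2378}{117}} = 9 \left(- \frac{117}{2378}\right) = - \frac{1053}{2378} \approx -0.44281$)
$H = - \frac{814804}{1541}$ ($H = - \frac{1787 - - \frac{505449}{1541}}{4} = - \frac{1787 + \frac{505449}{1541}}{4} = \left(- \frac{1}{4}\right) \frac{3259216}{1541} = - \frac{814804}{1541} \approx -528.75$)
$W = - \frac{1732237}{2378}$ ($W = - \frac{1053}{2378} - 728 = - \frac{1732237}{2378} \approx -728.44$)
$m = - \frac{814804}{1541} \approx -528.75$
$W + m = - \frac{1732237}{2378} - \frac{814804}{1541} = - \frac{4606981129}{3664498}$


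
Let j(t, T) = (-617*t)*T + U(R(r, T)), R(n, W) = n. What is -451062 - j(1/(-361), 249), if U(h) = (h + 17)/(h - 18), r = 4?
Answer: -325972947/722 ≈ -4.5149e+5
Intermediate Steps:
U(h) = (17 + h)/(-18 + h)
j(t, T) = -3/2 - 617*T*t (j(t, T) = (-617*t)*T + (17 + 4)/(-18 + 4) = -617*T*t + 21/(-14) = -617*T*t - 1/14*21 = -617*T*t - 3/2 = -3/2 - 617*T*t)
-451062 - j(1/(-361), 249) = -451062 - (-3/2 - 617*249/(-361)) = -451062 - (-3/2 - 617*249*(-1/361)) = -451062 - (-3/2 + 153633/361) = -451062 - 1*306183/722 = -451062 - 306183/722 = -325972947/722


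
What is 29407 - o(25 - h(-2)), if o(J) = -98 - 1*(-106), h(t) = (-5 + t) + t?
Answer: 29399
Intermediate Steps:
h(t) = -5 + 2*t
o(J) = 8 (o(J) = -98 + 106 = 8)
29407 - o(25 - h(-2)) = 29407 - 1*8 = 29407 - 8 = 29399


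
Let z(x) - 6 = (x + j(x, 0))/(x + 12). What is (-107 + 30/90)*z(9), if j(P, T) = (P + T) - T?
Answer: -5120/7 ≈ -731.43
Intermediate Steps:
j(P, T) = P
z(x) = 6 + 2*x/(12 + x) (z(x) = 6 + (x + x)/(x + 12) = 6 + (2*x)/(12 + x) = 6 + 2*x/(12 + x))
(-107 + 30/90)*z(9) = (-107 + 30/90)*(8*(9 + 9)/(12 + 9)) = (-107 + 30*(1/90))*(8*18/21) = (-107 + ⅓)*(8*(1/21)*18) = -320/3*48/7 = -5120/7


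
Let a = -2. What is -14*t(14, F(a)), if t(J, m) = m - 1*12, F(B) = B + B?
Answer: 224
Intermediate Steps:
F(B) = 2*B
t(J, m) = -12 + m (t(J, m) = m - 12 = -12 + m)
-14*t(14, F(a)) = -14*(-12 + 2*(-2)) = -14*(-12 - 4) = -14*(-16) = 224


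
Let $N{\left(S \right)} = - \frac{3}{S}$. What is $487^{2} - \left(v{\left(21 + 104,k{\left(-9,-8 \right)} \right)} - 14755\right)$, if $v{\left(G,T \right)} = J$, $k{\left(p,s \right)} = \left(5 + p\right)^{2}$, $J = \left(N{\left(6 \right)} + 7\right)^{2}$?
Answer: $\frac{1007527}{4} \approx 2.5188 \cdot 10^{5}$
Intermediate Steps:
$J = \frac{169}{4}$ ($J = \left(- \frac{3}{6} + 7\right)^{2} = \left(\left(-3\right) \frac{1}{6} + 7\right)^{2} = \left(- \frac{1}{2} + 7\right)^{2} = \left(\frac{13}{2}\right)^{2} = \frac{169}{4} \approx 42.25$)
$v{\left(G,T \right)} = \frac{169}{4}$
$487^{2} - \left(v{\left(21 + 104,k{\left(-9,-8 \right)} \right)} - 14755\right) = 487^{2} - \left(\frac{169}{4} - 14755\right) = 237169 - - \frac{58851}{4} = 237169 + \frac{58851}{4} = \frac{1007527}{4}$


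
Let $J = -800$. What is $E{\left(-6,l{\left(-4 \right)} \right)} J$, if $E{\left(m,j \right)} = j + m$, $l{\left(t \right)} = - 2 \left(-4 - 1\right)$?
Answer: $-3200$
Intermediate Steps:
$l{\left(t \right)} = 10$ ($l{\left(t \right)} = \left(-2\right) \left(-5\right) = 10$)
$E{\left(-6,l{\left(-4 \right)} \right)} J = \left(10 - 6\right) \left(-800\right) = 4 \left(-800\right) = -3200$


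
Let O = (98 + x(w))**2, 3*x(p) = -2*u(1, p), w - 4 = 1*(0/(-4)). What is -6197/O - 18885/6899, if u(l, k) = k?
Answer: -1929495387/564310604 ≈ -3.4192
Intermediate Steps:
w = 4 (w = 4 + 1*(0/(-4)) = 4 + 1*(0*(-1/4)) = 4 + 1*0 = 4 + 0 = 4)
x(p) = -2*p/3 (x(p) = (-2*p)/3 = -2*p/3)
O = 81796/9 (O = (98 - 2/3*4)**2 = (98 - 8/3)**2 = (286/3)**2 = 81796/9 ≈ 9088.4)
-6197/O - 18885/6899 = -6197/81796/9 - 18885/6899 = -6197*9/81796 - 18885*1/6899 = -55773/81796 - 18885/6899 = -1929495387/564310604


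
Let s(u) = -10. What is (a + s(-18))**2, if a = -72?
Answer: 6724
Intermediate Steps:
(a + s(-18))**2 = (-72 - 10)**2 = (-82)**2 = 6724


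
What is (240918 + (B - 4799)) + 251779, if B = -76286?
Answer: 411612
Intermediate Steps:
(240918 + (B - 4799)) + 251779 = (240918 + (-76286 - 4799)) + 251779 = (240918 - 81085) + 251779 = 159833 + 251779 = 411612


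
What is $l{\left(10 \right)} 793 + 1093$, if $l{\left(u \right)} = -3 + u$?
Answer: $6644$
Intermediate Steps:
$l{\left(10 \right)} 793 + 1093 = \left(-3 + 10\right) 793 + 1093 = 7 \cdot 793 + 1093 = 5551 + 1093 = 6644$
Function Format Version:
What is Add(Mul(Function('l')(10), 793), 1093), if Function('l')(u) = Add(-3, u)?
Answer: 6644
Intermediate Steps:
Add(Mul(Function('l')(10), 793), 1093) = Add(Mul(Add(-3, 10), 793), 1093) = Add(Mul(7, 793), 1093) = Add(5551, 1093) = 6644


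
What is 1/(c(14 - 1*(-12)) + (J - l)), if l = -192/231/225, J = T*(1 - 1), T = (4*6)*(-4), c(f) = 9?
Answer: 17325/155989 ≈ 0.11107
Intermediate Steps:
T = -96 (T = 24*(-4) = -96)
J = 0 (J = -96*(1 - 1) = -96*0 = 0)
l = -64/17325 (l = -192*1/231*(1/225) = -64/77*1/225 = -64/17325 ≈ -0.0036941)
1/(c(14 - 1*(-12)) + (J - l)) = 1/(9 + (0 - 1*(-64/17325))) = 1/(9 + (0 + 64/17325)) = 1/(9 + 64/17325) = 1/(155989/17325) = 17325/155989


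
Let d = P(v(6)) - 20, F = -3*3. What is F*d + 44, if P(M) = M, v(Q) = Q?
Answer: 170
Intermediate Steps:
F = -9
d = -14 (d = 6 - 20 = -14)
F*d + 44 = -9*(-14) + 44 = 126 + 44 = 170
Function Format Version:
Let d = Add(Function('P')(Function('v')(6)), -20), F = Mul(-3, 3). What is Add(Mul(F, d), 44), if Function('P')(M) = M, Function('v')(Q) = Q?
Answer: 170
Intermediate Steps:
F = -9
d = -14 (d = Add(6, -20) = -14)
Add(Mul(F, d), 44) = Add(Mul(-9, -14), 44) = Add(126, 44) = 170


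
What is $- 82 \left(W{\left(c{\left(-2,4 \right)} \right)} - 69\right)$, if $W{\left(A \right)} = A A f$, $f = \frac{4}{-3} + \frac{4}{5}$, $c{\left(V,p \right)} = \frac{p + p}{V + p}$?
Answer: $\frac{95366}{15} \approx 6357.7$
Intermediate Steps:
$c{\left(V,p \right)} = \frac{2 p}{V + p}$
$f = - \frac{8}{15}$ ($f = 4 \left(- \frac{1}{3}\right) + 4 \cdot \frac{1}{5} = - \frac{4}{3} + \frac{4}{5} = - \frac{8}{15} \approx -0.53333$)
$W{\left(A \right)} = - \frac{8 A^{2}}{15}$ ($W{\left(A \right)} = A A \left(- \frac{8}{15}\right) = A^{2} \left(- \frac{8}{15}\right) = - \frac{8 A^{2}}{15}$)
$- 82 \left(W{\left(c{\left(-2,4 \right)} \right)} - 69\right) = - 82 \left(- \frac{8 \left(2 \cdot 4 \frac{1}{-2 + 4}\right)^{2}}{15} - 69\right) = - 82 \left(- \frac{8 \left(2 \cdot 4 \cdot \frac{1}{2}\right)^{2}}{15} - 69\right) = - 82 \left(- \frac{8 \cdot 4^{2}}{15} - 69\right) = - 82 \left(\left(- \frac{8}{15}\right) 16 - 69\right) = - 82 \left(- \frac{128}{15} - 69\right) = \left(-82\right) \left(- \frac{1163}{15}\right) = \frac{95366}{15}$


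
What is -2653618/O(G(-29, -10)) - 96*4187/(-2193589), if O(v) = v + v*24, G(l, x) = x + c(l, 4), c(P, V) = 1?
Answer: 5821037694202/493557525 ≈ 11794.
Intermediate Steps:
G(l, x) = 1 + x (G(l, x) = x + 1 = 1 + x)
O(v) = 25*v (O(v) = v + 24*v = 25*v)
-2653618/O(G(-29, -10)) - 96*4187/(-2193589) = -2653618*1/(25*(1 - 10)) - 96*4187/(-2193589) = -2653618/(25*(-9)) - 401952*(-1/2193589) = -2653618/(-225) + 401952/2193589 = -2653618*(-1/225) + 401952/2193589 = 2653618/225 + 401952/2193589 = 5821037694202/493557525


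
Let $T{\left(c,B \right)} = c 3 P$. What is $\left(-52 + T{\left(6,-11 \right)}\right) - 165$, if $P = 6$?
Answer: $-109$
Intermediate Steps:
$T{\left(c,B \right)} = 18 c$ ($T{\left(c,B \right)} = c 3 \cdot 6 = 3 c 6 = 18 c$)
$\left(-52 + T{\left(6,-11 \right)}\right) - 165 = \left(-52 + 18 \cdot 6\right) - 165 = \left(-52 + 108\right) - 165 = 56 - 165 = -109$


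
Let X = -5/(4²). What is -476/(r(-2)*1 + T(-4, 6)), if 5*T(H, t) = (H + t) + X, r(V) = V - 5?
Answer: 38080/533 ≈ 71.445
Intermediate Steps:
X = -5/16 ≈ -0.31250
r(V) = -5 + V
T(H, t) = -1/16 + H/5 + t/5 (T(H, t) = ((H + t) - 5/16)/5 = (-5/16 + H + t)/5 = -1/16 + H/5 + t/5)
-476/(r(-2)*1 + T(-4, 6)) = -476/((-5 - 2)*1 + (-1/16 + (⅕)*(-4) + (⅕)*6)) = -476/(-7*1 + (-1/16 - ⅘ + 6/5)) = -476/(-7 + 27/80) = -476/(-533/80) = -476*(-80/533) = 38080/533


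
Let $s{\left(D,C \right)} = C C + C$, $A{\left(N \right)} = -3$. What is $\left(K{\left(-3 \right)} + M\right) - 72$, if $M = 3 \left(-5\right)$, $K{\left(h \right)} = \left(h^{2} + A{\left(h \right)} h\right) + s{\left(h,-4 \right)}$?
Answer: $-57$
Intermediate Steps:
$s{\left(D,C \right)} = C + C^{2}$ ($s{\left(D,C \right)} = C^{2} + C = C + C^{2}$)
$K{\left(h \right)} = 12 + h^{2} - 3 h$ ($K{\left(h \right)} = \left(h^{2} - 3 h\right) - 4 \left(1 - 4\right) = \left(h^{2} - 3 h\right) - -12 = \left(h^{2} - 3 h\right) + 12 = 12 + h^{2} - 3 h$)
$M = -15$
$\left(K{\left(-3 \right)} + M\right) - 72 = \left(\left(12 + \left(-3\right)^{2} - -9\right) - 15\right) - 72 = \left(\left(12 + 9 + 9\right) - 15\right) - 72 = \left(30 - 15\right) - 72 = 15 - 72 = -57$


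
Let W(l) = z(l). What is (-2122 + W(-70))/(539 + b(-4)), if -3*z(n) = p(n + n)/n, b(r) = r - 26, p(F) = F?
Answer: -6368/1527 ≈ -4.1703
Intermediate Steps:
b(r) = -26 + r
z(n) = -⅔ (z(n) = -(n + n)/(3*n) = -2*n/(3*n) = -⅓*2 = -⅔)
W(l) = -⅔
(-2122 + W(-70))/(539 + b(-4)) = (-2122 - ⅔)/(539 + (-26 - 4)) = -6368/(3*(539 - 30)) = -6368/3/509 = -6368/3*1/509 = -6368/1527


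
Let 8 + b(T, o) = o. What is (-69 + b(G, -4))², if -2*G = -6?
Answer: 6561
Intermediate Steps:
G = 3 (G = -½*(-6) = 3)
b(T, o) = -8 + o
(-69 + b(G, -4))² = (-69 + (-8 - 4))² = (-69 - 12)² = (-81)² = 6561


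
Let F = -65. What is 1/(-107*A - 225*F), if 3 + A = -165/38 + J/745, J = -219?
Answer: 28310/437164689 ≈ 6.4758e-5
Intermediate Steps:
A = -216177/28310 (A = -3 + (-165/38 - 219/745) = -3 - 131247/28310 = -216177/28310 ≈ -7.6361)
1/(-107*A - 225*F) = 1/(-107*(-216177/28310) - 225*(-65)) = 1/(23130939/28310 + 14625) = 1/(437164689/28310) = 28310/437164689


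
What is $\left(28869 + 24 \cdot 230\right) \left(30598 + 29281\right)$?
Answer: $2059178931$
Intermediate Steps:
$\left(28869 + 24 \cdot 230\right) \left(30598 + 29281\right) = \left(28869 + 5520\right) 59879 = 34389 \cdot 59879 = 2059178931$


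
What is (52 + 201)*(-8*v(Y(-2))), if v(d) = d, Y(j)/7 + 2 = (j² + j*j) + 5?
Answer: -155848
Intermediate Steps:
Y(j) = 21 + 14*j² (Y(j) = -14 + 7*((j² + j*j) + 5) = -14 + 7*((j² + j²) + 5) = -14 + 7*(2*j² + 5) = -14 + 7*(5 + 2*j²) = -14 + (35 + 14*j²) = 21 + 14*j²)
(52 + 201)*(-8*v(Y(-2))) = (52 + 201)*(-8*(21 + 14*(-2)²)) = 253*(-8*(21 + 14*4)) = 253*(-8*(21 + 56)) = 253*(-8*77) = 253*(-616) = -155848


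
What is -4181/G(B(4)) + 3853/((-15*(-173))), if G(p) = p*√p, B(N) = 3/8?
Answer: 3853/2595 - 66896*√6/9 ≈ -18205.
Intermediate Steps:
B(N) = 3/8 (B(N) = 3*(⅛) = 3/8)
G(p) = p^(3/2)
-4181/G(B(4)) + 3853/((-15*(-173))) = -4181*16*√6/9 + 3853/((-15*(-173))) = -4181*16*√6/9 + 3853/2595 = -66896*√6/9 + 3853*(1/2595) = -66896*√6/9 + 3853/2595 = 3853/2595 - 66896*√6/9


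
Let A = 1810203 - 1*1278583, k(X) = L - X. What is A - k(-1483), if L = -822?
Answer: 530959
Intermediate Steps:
k(X) = -822 - X
A = 531620 (A = 1810203 - 1278583 = 531620)
A - k(-1483) = 531620 - (-822 - 1*(-1483)) = 531620 - (-822 + 1483) = 531620 - 1*661 = 531620 - 661 = 530959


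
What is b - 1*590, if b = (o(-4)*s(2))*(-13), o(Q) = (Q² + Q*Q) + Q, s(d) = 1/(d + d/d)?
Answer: -2134/3 ≈ -711.33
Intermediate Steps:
s(d) = 1/(1 + d) (s(d) = 1/(d + 1) = 1/(1 + d))
o(Q) = Q + 2*Q² (o(Q) = (Q² + Q²) + Q = 2*Q² + Q = Q + 2*Q²)
b = -364/3 (b = ((-4*(1 + 2*(-4)))/(1 + 2))*(-13) = (-4*(1 - 8)/3)*(-13) = (-4*(-7)*(⅓))*(-13) = (28*(⅓))*(-13) = (28/3)*(-13) = -364/3 ≈ -121.33)
b - 1*590 = -364/3 - 1*590 = -364/3 - 590 = -2134/3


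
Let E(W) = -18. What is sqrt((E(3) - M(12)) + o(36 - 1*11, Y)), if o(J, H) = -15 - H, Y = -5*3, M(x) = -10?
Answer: 2*I*sqrt(2) ≈ 2.8284*I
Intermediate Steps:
Y = -15
sqrt((E(3) - M(12)) + o(36 - 1*11, Y)) = sqrt((-18 - 1*(-10)) + (-15 - 1*(-15))) = sqrt((-18 + 10) + (-15 + 15)) = sqrt(-8 + 0) = sqrt(-8) = 2*I*sqrt(2)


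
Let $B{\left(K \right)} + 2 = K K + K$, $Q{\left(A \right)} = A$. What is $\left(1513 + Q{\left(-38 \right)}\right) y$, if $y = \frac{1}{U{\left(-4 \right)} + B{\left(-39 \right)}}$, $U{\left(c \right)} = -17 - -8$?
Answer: $\frac{1475}{1471} \approx 1.0027$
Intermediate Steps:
$B{\left(K \right)} = -2 + K + K^{2}$ ($B{\left(K \right)} = -2 + \left(K K + K\right) = -2 + \left(K^{2} + K\right) = -2 + \left(K + K^{2}\right) = -2 + K + K^{2}$)
$U{\left(c \right)} = -9$ ($U{\left(c \right)} = -17 + 8 = -9$)
$y = \frac{1}{1471}$ ($y = \frac{1}{-9 - \left(41 - 1521\right)} = \frac{1}{-9 - -1480} = \frac{1}{-9 + 1480} = \frac{1}{1471} \approx 0.00067981$)
$\left(1513 + Q{\left(-38 \right)}\right) y = \left(1513 - 38\right) \frac{1}{1471} = 1475 \cdot \frac{1}{1471} = \frac{1475}{1471}$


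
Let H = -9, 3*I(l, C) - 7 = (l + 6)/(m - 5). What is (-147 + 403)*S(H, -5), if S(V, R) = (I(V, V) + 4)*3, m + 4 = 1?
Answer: 4960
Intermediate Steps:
m = -3 (m = -4 + 1 = -3)
I(l, C) = 25/12 - l/24 (I(l, C) = 7/3 + ((l + 6)/(-3 - 5))/3 = 7/3 + ((6 + l)/(-8))/3 = 7/3 + ((6 + l)*(-⅛))/3 = 7/3 + (-¾ - l/8)/3 = 7/3 + (-¼ - l/24) = 25/12 - l/24)
S(V, R) = 73/4 - V/8 (S(V, R) = ((25/12 - V/24) + 4)*3 = (73/12 - V/24)*3 = 73/4 - V/8)
(-147 + 403)*S(H, -5) = (-147 + 403)*(73/4 - ⅛*(-9)) = 256*(73/4 + 9/8) = 256*(155/8) = 4960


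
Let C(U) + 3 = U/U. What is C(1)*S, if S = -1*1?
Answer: 2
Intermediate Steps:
C(U) = -2 (C(U) = -3 + U/U = -3 + 1 = -2)
S = -1
C(1)*S = -2*(-1) = 2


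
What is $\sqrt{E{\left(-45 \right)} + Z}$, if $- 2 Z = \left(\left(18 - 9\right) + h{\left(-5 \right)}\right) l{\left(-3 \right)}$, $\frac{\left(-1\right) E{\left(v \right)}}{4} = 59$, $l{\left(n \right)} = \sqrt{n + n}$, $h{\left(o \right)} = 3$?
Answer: $\sqrt{-236 - 6 i \sqrt{6}} \approx 0.47811 - 15.37 i$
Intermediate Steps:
$l{\left(n \right)} = \sqrt{2} \sqrt{n}$ ($l{\left(n \right)} = \sqrt{2 n} = \sqrt{2} \sqrt{n}$)
$E{\left(v \right)} = -236$ ($E{\left(v \right)} = \left(-4\right) 59 = -236$)
$Z = - 6 i \sqrt{6}$ ($Z = - \frac{\left(\left(18 - 9\right) + 3\right) \sqrt{2} \sqrt{-3}}{2} = - \frac{\left(\left(18 - 9\right) + 3\right) \sqrt{2} i \sqrt{3}}{2} = - \frac{\left(9 + 3\right) i \sqrt{6}}{2} = - \frac{12 i \sqrt{6}}{2} = - 6 i \sqrt{6} \approx - 14.697 i$)
$\sqrt{E{\left(-45 \right)} + Z} = \sqrt{-236 - 6 i \sqrt{6}}$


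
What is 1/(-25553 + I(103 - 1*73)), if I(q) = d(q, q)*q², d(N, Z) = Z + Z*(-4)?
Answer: -1/106553 ≈ -9.3850e-6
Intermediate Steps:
d(N, Z) = -3*Z (d(N, Z) = Z - 4*Z = -3*Z)
I(q) = -3*q³ (I(q) = (-3*q)*q² = -3*q³)
1/(-25553 + I(103 - 1*73)) = 1/(-25553 - 3*(103 - 1*73)³) = 1/(-25553 - 3*(103 - 73)³) = 1/(-25553 - 3*30³) = 1/(-25553 - 3*27000) = 1/(-25553 - 81000) = 1/(-106553) = -1/106553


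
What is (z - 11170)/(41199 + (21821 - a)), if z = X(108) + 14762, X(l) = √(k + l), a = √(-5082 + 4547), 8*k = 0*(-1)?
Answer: (3592 + 6*√3)/(63020 - I*√535) ≈ 0.057163 + 2.098e-5*I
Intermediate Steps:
k = 0 (k = (0*(-1))/8 = (⅛)*0 = 0)
a = I*√535 (a = √(-535) = I*√535 ≈ 23.13*I)
X(l) = √l (X(l) = √(0 + l) = √l)
z = 14762 + 6*√3 (z = √108 + 14762 = 6*√3 + 14762 = 14762 + 6*√3 ≈ 14772.)
(z - 11170)/(41199 + (21821 - a)) = ((14762 + 6*√3) - 11170)/(41199 + (21821 - I*√535)) = (3592 + 6*√3)/(41199 + (21821 - I*√535)) = (3592 + 6*√3)/(63020 - I*√535)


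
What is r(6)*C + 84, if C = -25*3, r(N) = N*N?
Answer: -2616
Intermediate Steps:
r(N) = N²
C = -75
r(6)*C + 84 = 6²*(-75) + 84 = 36*(-75) + 84 = -2700 + 84 = -2616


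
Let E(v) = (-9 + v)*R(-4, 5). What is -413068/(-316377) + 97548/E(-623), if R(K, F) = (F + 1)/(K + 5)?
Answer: -2441299145/99975132 ≈ -24.419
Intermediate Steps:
R(K, F) = (1 + F)/(5 + K)
E(v) = -54 + 6*v (E(v) = (-9 + v)*((1 + 5)/(5 - 4)) = (-9 + v)*(6/1) = (-9 + v)*(1*6) = (-9 + v)*6 = -54 + 6*v)
-413068/(-316377) + 97548/E(-623) = -413068/(-316377) + 97548/(-54 + 6*(-623)) = -413068*(-1/316377) + 97548/(-54 - 3738) = 413068/316377 + 97548/(-3792) = 413068/316377 + 97548*(-1/3792) = 413068/316377 - 8129/316 = -2441299145/99975132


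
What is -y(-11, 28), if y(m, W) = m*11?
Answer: 121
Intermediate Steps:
y(m, W) = 11*m
-y(-11, 28) = -11*(-11) = -1*(-121) = 121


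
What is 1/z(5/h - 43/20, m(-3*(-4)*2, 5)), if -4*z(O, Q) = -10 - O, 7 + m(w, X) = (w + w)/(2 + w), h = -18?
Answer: 720/1363 ≈ 0.52825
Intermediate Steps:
m(w, X) = -7 + 2*w/(2 + w) (m(w, X) = -7 + (w + w)/(2 + w) = -7 + (2*w)/(2 + w) = -7 + 2*w/(2 + w))
z(O, Q) = 5/2 + O/4 (z(O, Q) = -(-10 - O)/4 = 5/2 + O/4)
1/z(5/h - 43/20, m(-3*(-4)*2, 5)) = 1/(5/2 + (5/(-18) - 43/20)/4) = 1/(5/2 + (5*(-1/18) - 43*1/20)/4) = 1/(5/2 + (-5/18 - 43/20)/4) = 1/(5/2 + (1/4)*(-437/180)) = 1/(5/2 - 437/720) = 1/(1363/720) = 720/1363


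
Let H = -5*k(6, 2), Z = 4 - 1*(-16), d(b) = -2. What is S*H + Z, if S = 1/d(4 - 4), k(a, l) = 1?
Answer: 45/2 ≈ 22.500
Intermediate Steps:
Z = 20 (Z = 4 + 16 = 20)
S = -½ (S = 1/(-2) = -½ ≈ -0.50000)
H = -5 (H = -5*1 = -5)
S*H + Z = -½*(-5) + 20 = 5/2 + 20 = 45/2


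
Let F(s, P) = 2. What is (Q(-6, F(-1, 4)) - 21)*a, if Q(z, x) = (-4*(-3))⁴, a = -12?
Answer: -248580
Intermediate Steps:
Q(z, x) = 20736 (Q(z, x) = 12⁴ = 20736)
(Q(-6, F(-1, 4)) - 21)*a = (20736 - 21)*(-12) = 20715*(-12) = -248580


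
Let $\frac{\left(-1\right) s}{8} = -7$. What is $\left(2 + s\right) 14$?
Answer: $812$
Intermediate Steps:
$s = 56$ ($s = \left(-8\right) \left(-7\right) = 56$)
$\left(2 + s\right) 14 = \left(2 + 56\right) 14 = 58 \cdot 14 = 812$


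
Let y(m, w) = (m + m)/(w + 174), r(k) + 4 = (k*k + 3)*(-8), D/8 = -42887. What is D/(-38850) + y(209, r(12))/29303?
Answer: 2528512075307/286313019825 ≈ 8.8313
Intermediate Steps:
D = -343096 (D = 8*(-42887) = -343096)
r(k) = -28 - 8*k² (r(k) = -4 + (k*k + 3)*(-8) = -4 + (k² + 3)*(-8) = -4 + (3 + k²)*(-8) = -4 + (-24 - 8*k²) = -28 - 8*k²)
y(m, w) = 2*m/(174 + w) (y(m, w) = (2*m)/(174 + w) = 2*m/(174 + w))
D/(-38850) + y(209, r(12))/29303 = -343096/(-38850) + (2*209/(174 + (-28 - 8*12²)))/29303 = -343096*(-1/38850) + (2*209/(174 + (-28 - 8*144)))*(1/29303) = 171548/19425 + (2*209/(174 + (-28 - 1152)))*(1/29303) = 171548/19425 + (2*209/(174 - 1180))*(1/29303) = 171548/19425 + (2*209/(-1006))*(1/29303) = 171548/19425 + (2*209*(-1/1006))*(1/29303) = 171548/19425 - 209/503*1/29303 = 171548/19425 - 209/14739409 = 2528512075307/286313019825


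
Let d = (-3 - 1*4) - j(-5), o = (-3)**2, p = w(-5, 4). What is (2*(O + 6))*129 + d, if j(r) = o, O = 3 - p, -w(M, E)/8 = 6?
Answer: 14690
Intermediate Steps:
w(M, E) = -48 (w(M, E) = -8*6 = -48)
p = -48
O = 51 (O = 3 - 1*(-48) = 3 + 48 = 51)
o = 9
j(r) = 9
d = -16 (d = (-3 - 1*4) - 1*9 = (-3 - 4) - 9 = -7 - 9 = -16)
(2*(O + 6))*129 + d = (2*(51 + 6))*129 - 16 = (2*57)*129 - 16 = 114*129 - 16 = 14706 - 16 = 14690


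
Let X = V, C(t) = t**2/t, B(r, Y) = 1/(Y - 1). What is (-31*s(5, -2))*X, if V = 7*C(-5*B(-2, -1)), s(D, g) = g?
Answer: 1085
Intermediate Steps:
B(r, Y) = 1/(-1 + Y)
C(t) = t
V = 35/2 (V = 7*(-5/(-1 - 1)) = 7*(-5/(-2)) = 7*(-5*(-1/2)) = 7*(5/2) = 35/2 ≈ 17.500)
X = 35/2 ≈ 17.500
(-31*s(5, -2))*X = -31*(-2)*(35/2) = 62*(35/2) = 1085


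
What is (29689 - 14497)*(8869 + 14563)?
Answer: 355978944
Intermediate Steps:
(29689 - 14497)*(8869 + 14563) = 15192*23432 = 355978944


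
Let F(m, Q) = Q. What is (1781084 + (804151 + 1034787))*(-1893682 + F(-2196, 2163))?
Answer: -6847340393418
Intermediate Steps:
(1781084 + (804151 + 1034787))*(-1893682 + F(-2196, 2163)) = (1781084 + (804151 + 1034787))*(-1893682 + 2163) = (1781084 + 1838938)*(-1891519) = 3620022*(-1891519) = -6847340393418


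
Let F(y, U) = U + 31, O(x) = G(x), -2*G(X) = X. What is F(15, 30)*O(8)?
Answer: -244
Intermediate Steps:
G(X) = -X/2
O(x) = -x/2
F(y, U) = 31 + U
F(15, 30)*O(8) = (31 + 30)*(-1/2*8) = 61*(-4) = -244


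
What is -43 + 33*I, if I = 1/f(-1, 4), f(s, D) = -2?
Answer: -119/2 ≈ -59.500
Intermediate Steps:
I = -1/2 (I = 1/(-2) = -1/2 ≈ -0.50000)
-43 + 33*I = -43 + 33*(-1/2) = -43 - 33/2 = -119/2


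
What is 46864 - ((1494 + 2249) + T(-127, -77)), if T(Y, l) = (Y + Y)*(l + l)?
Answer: 4005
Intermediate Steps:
T(Y, l) = 4*Y*l (T(Y, l) = (2*Y)*(2*l) = 4*Y*l)
46864 - ((1494 + 2249) + T(-127, -77)) = 46864 - ((1494 + 2249) + 4*(-127)*(-77)) = 46864 - (3743 + 39116) = 46864 - 1*42859 = 46864 - 42859 = 4005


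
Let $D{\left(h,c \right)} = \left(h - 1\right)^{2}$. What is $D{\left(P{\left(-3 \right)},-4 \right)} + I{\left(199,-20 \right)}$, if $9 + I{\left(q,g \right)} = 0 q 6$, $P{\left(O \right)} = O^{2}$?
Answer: $55$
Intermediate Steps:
$D{\left(h,c \right)} = \left(-1 + h\right)^{2}$
$I{\left(q,g \right)} = -9$ ($I{\left(q,g \right)} = -9 + 0 q 6 = -9 + 0 \cdot 6 = -9 + 0 = -9$)
$D{\left(P{\left(-3 \right)},-4 \right)} + I{\left(199,-20 \right)} = \left(-1 + \left(-3\right)^{2}\right)^{2} - 9 = \left(-1 + 9\right)^{2} - 9 = 8^{2} - 9 = 64 - 9 = 55$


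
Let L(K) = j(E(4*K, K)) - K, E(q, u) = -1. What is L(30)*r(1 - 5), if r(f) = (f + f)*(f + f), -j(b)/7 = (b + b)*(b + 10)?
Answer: 6144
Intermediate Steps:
j(b) = -14*b*(10 + b) (j(b) = -7*(b + b)*(b + 10) = -7*2*b*(10 + b) = -14*b*(10 + b))
r(f) = 4*f² (r(f) = (2*f)*(2*f) = 4*f²)
L(K) = 126 - K (L(K) = -14*(-1)*(10 - 1) - K = -14*(-1)*9 - K = 126 - K)
L(30)*r(1 - 5) = (126 - 1*30)*(4*(1 - 5)²) = (126 - 30)*(4*(-4)²) = 96*(4*16) = 96*64 = 6144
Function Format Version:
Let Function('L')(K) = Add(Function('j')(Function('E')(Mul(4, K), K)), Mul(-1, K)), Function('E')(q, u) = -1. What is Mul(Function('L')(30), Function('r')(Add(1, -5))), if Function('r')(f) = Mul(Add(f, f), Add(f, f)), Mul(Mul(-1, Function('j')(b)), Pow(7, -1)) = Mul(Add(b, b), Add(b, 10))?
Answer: 6144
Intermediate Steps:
Function('j')(b) = Mul(-14, b, Add(10, b)) (Function('j')(b) = Mul(-7, Mul(Add(b, b), Add(b, 10))) = Mul(-7, Mul(Mul(2, b), Add(10, b))) = Mul(-7, Mul(2, b, Add(10, b))) = Mul(-14, b, Add(10, b)))
Function('r')(f) = Mul(4, Pow(f, 2)) (Function('r')(f) = Mul(Mul(2, f), Mul(2, f)) = Mul(4, Pow(f, 2)))
Function('L')(K) = Add(126, Mul(-1, K)) (Function('L')(K) = Add(Mul(-14, -1, Add(10, -1)), Mul(-1, K)) = Add(Mul(-14, -1, 9), Mul(-1, K)) = Add(126, Mul(-1, K)))
Mul(Function('L')(30), Function('r')(Add(1, -5))) = Mul(Add(126, Mul(-1, 30)), Mul(4, Pow(Add(1, -5), 2))) = Mul(Add(126, -30), Mul(4, Pow(-4, 2))) = Mul(96, Mul(4, 16)) = Mul(96, 64) = 6144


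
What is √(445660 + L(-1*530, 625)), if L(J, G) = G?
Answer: √446285 ≈ 668.05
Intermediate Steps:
√(445660 + L(-1*530, 625)) = √(445660 + 625) = √446285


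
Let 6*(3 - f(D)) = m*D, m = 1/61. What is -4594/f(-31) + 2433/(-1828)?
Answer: -3076353369/2063812 ≈ -1490.6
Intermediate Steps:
m = 1/61 ≈ 0.016393
f(D) = 3 - D/366
-4594/f(-31) + 2433/(-1828) = -4594/(3 - 1/366*(-31)) + 2433/(-1828) = -4594/(3 + 31/366) + 2433*(-1/1828) = -4594/1129/366 - 2433/1828 = -4594*366/1129 - 2433/1828 = -1681404/1129 - 2433/1828 = -3076353369/2063812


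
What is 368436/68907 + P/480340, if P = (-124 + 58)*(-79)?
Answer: 29555638223/5516464730 ≈ 5.3577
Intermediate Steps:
P = 5214 (P = -66*(-79) = 5214)
368436/68907 + P/480340 = 368436/68907 + 5214/480340 = 368436*(1/68907) + 5214*(1/480340) = 122812/22969 + 2607/240170 = 29555638223/5516464730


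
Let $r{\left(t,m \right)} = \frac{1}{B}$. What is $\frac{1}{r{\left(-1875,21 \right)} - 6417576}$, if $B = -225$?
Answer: $- \frac{225}{1443954601} \approx -1.5582 \cdot 10^{-7}$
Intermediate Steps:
$r{\left(t,m \right)} = - \frac{1}{225}$ ($r{\left(t,m \right)} = \frac{1}{-225} = - \frac{1}{225}$)
$\frac{1}{r{\left(-1875,21 \right)} - 6417576} = \frac{1}{- \frac{1}{225} - 6417576} = \frac{1}{- \frac{1443954601}{225}} = - \frac{225}{1443954601}$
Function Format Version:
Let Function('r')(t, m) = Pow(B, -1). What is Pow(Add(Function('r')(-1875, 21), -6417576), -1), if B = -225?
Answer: Rational(-225, 1443954601) ≈ -1.5582e-7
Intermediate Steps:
Function('r')(t, m) = Rational(-1, 225) (Function('r')(t, m) = Pow(-225, -1) = Rational(-1, 225))
Pow(Add(Function('r')(-1875, 21), -6417576), -1) = Pow(Add(Rational(-1, 225), -6417576), -1) = Pow(Rational(-1443954601, 225), -1) = Rational(-225, 1443954601)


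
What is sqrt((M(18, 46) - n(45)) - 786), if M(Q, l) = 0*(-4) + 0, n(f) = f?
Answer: I*sqrt(831) ≈ 28.827*I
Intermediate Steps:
M(Q, l) = 0 (M(Q, l) = 0 + 0 = 0)
sqrt((M(18, 46) - n(45)) - 786) = sqrt((0 - 1*45) - 786) = sqrt((0 - 45) - 786) = sqrt(-45 - 786) = sqrt(-831) = I*sqrt(831)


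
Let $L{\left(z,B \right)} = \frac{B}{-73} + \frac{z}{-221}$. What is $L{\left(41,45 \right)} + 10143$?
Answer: $\frac{163624081}{16133} \approx 10142.0$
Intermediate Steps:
$L{\left(z,B \right)} = - \frac{B}{73} - \frac{z}{221}$ ($L{\left(z,B \right)} = B \left(- \frac{1}{73}\right) + z \left(- \frac{1}{221}\right) = - \frac{B}{73} - \frac{z}{221}$)
$L{\left(41,45 \right)} + 10143 = \left(\left(- \frac{1}{73}\right) 45 - \frac{41}{221}\right) + 10143 = \left(- \frac{45}{73} - \frac{41}{221}\right) + 10143 = - \frac{12938}{16133} + 10143 = \frac{163624081}{16133}$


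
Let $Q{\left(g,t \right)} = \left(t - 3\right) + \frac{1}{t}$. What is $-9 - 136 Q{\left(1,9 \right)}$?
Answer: $- \frac{7561}{9} \approx -840.11$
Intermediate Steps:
$Q{\left(g,t \right)} = -3 + t + \frac{1}{t}$ ($Q{\left(g,t \right)} = \left(-3 + t\right) + \frac{1}{t} = -3 + t + \frac{1}{t}$)
$-9 - 136 Q{\left(1,9 \right)} = -9 - 136 \left(-3 + 9 + \frac{1}{9}\right) = -9 - \frac{7480}{9} = - \frac{7561}{9}$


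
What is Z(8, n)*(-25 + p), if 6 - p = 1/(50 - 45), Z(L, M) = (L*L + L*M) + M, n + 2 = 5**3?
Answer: -112416/5 ≈ -22483.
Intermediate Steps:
n = 123 (n = -2 + 5**3 = -2 + 125 = 123)
Z(L, M) = M + L**2 + L*M (Z(L, M) = (L**2 + L*M) + M = M + L**2 + L*M)
p = 29/5 (p = 6 - 1/(50 - 45) = 6 - 1/5 = 29/5 ≈ 5.8000)
Z(8, n)*(-25 + p) = (123 + 8**2 + 8*123)*(-25 + 29/5) = (123 + 64 + 984)*(-96/5) = 1171*(-96/5) = -112416/5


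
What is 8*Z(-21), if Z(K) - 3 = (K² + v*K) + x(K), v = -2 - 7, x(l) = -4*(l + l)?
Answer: 6408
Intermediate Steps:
x(l) = -8*l
v = -9
Z(K) = 3 + K² - 17*K (Z(K) = 3 + ((K² - 9*K) - 8*K) = 3 + (K² - 17*K) = 3 + K² - 17*K)
8*Z(-21) = 8*(3 + (-21)² - 17*(-21)) = 8*(3 + 441 + 357) = 8*801 = 6408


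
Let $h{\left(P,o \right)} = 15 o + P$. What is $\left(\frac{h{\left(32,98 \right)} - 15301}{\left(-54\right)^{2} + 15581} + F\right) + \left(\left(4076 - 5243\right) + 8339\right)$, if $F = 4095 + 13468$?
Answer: $\frac{457509496}{18497} \approx 24734.0$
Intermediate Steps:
$h{\left(P,o \right)} = P + 15 o$
$F = 17563$
$\left(\frac{h{\left(32,98 \right)} - 15301}{\left(-54\right)^{2} + 15581} + F\right) + \left(\left(4076 - 5243\right) + 8339\right) = \left(\frac{\left(32 + 15 \cdot 98\right) - 15301}{\left(-54\right)^{2} + 15581} + 17563\right) + \left(\left(4076 - 5243\right) + 8339\right) = \left(\frac{\left(32 + 1470\right) - 15301}{2916 + 15581} + 17563\right) + \left(-1167 + 8339\right) = \left(\frac{1502 - 15301}{18497} + 17563\right) + 7172 = \left(\left(-13799\right) \frac{1}{18497} + 17563\right) + 7172 = \left(- \frac{13799}{18497} + 17563\right) + 7172 = \frac{324849012}{18497} + 7172 = \frac{457509496}{18497}$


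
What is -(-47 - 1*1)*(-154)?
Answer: -7392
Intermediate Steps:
-(-47 - 1*1)*(-154) = -(-47 - 1)*(-154) = -1*(-48)*(-154) = 48*(-154) = -7392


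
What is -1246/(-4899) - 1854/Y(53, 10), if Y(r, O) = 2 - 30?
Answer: 4558817/68586 ≈ 66.469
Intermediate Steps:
Y(r, O) = -28
-1246/(-4899) - 1854/Y(53, 10) = -1246/(-4899) - 1854/(-28) = -1246*(-1/4899) - 1854*(-1/28) = 1246/4899 + 927/14 = 4558817/68586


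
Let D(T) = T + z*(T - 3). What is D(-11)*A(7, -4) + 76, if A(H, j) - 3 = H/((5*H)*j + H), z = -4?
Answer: 3964/19 ≈ 208.63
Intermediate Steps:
D(T) = 12 - 3*T (D(T) = T - 4*(T - 3) = T - 4*(-3 + T) = T + (12 - 4*T) = 12 - 3*T)
A(H, j) = 3 + H/(H + 5*H*j) (A(H, j) = 3 + H/((5*H)*j + H) = 3 + H/(5*H*j + H) = 3 + H/(H + 5*H*j))
D(-11)*A(7, -4) + 76 = (12 - 3*(-11))*((4 + 15*(-4))/(1 + 5*(-4))) + 76 = (12 + 33)*((4 - 60)/(1 - 20)) + 76 = 45*(-56/(-19)) + 76 = 45*(-1/19*(-56)) + 76 = 45*(56/19) + 76 = 2520/19 + 76 = 3964/19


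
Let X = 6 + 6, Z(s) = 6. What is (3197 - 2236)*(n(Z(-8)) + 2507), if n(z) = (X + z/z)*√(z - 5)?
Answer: 2421720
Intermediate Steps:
X = 12
n(z) = 13*√(-5 + z) (n(z) = (12 + z/z)*√(z - 5) = (12 + 1)*√(-5 + z) = 13*√(-5 + z))
(3197 - 2236)*(n(Z(-8)) + 2507) = (3197 - 2236)*(13*√(-5 + 6) + 2507) = 961*(13*√1 + 2507) = 961*(13*1 + 2507) = 961*(13 + 2507) = 961*2520 = 2421720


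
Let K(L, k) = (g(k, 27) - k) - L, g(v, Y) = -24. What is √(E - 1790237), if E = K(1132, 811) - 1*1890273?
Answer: I*√3682477 ≈ 1919.0*I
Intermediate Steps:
K(L, k) = -24 - L - k (K(L, k) = (-24 - k) - L = -24 - L - k)
E = -1892240 (E = (-24 - 1*1132 - 1*811) - 1*1890273 = (-24 - 1132 - 811) - 1890273 = -1967 - 1890273 = -1892240)
√(E - 1790237) = √(-1892240 - 1790237) = √(-3682477) = I*√3682477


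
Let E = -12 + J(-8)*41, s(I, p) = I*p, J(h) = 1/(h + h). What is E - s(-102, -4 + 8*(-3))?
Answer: -45929/16 ≈ -2870.6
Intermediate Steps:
J(h) = 1/(2*h)
E = -233/16 (E = -12 + ((½)/(-8))*41 = -12 + ((½)*(-⅛))*41 = -12 - 1/16*41 = -12 - 41/16 = -233/16 ≈ -14.563)
E - s(-102, -4 + 8*(-3)) = -233/16 - (-102)*(-4 + 8*(-3)) = -233/16 - (-102)*(-4 - 24) = -233/16 - (-102)*(-28) = -233/16 - 1*2856 = -233/16 - 2856 = -45929/16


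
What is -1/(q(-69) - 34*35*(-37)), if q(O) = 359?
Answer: -1/44389 ≈ -2.2528e-5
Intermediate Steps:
-1/(q(-69) - 34*35*(-37)) = -1/(359 - 34*35*(-37)) = -1/(359 - 1190*(-37)) = -1/(359 + 44030) = -1/44389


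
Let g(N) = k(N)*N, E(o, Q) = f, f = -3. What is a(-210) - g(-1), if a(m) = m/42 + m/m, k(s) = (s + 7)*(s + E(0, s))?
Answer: -28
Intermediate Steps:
E(o, Q) = -3
k(s) = (-3 + s)*(7 + s) (k(s) = (s + 7)*(s - 3) = (7 + s)*(-3 + s) = (-3 + s)*(7 + s))
a(m) = 1 + m/42 (a(m) = m*(1/42) + 1 = m/42 + 1 = 1 + m/42)
g(N) = N*(-21 + N**2 + 4*N) (g(N) = (-21 + N**2 + 4*N)*N = N*(-21 + N**2 + 4*N))
a(-210) - g(-1) = (1 + (1/42)*(-210)) - (-1)*(-21 + (-1)**2 + 4*(-1)) = (1 - 5) - (-1)*(-21 + 1 - 4) = -4 - (-1)*(-24) = -4 - 1*24 = -4 - 24 = -28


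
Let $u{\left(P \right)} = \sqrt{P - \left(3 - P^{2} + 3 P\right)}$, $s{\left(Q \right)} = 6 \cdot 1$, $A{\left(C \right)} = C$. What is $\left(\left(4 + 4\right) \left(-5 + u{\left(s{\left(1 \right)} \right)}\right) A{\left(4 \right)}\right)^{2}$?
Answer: $47104 - 10240 \sqrt{21} \approx 178.42$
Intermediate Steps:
$s{\left(Q \right)} = 6$
$u{\left(P \right)} = \sqrt{-3 + P^{2} - 2 P}$ ($u{\left(P \right)} = \sqrt{P - \left(3 - P^{2} + 3 P\right)} = \sqrt{-3 + P^{2} - 2 P}$)
$\left(\left(4 + 4\right) \left(-5 + u{\left(s{\left(1 \right)} \right)}\right) A{\left(4 \right)}\right)^{2} = \left(\left(4 + 4\right) \left(-5 + \sqrt{-3 + 6^{2} - 12}\right) 4\right)^{2} = \left(8 \left(-5 + \sqrt{-3 + 36 - 12}\right) 4\right)^{2} = \left(8 \left(-5 + \sqrt{21}\right) 4\right)^{2} = \left(\left(-40 + 8 \sqrt{21}\right) 4\right)^{2} = \left(-160 + 32 \sqrt{21}\right)^{2}$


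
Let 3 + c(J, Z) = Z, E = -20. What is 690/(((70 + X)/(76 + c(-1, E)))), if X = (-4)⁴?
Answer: 18285/163 ≈ 112.18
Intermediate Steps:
X = 256
c(J, Z) = -3 + Z
690/(((70 + X)/(76 + c(-1, E)))) = 690/(((70 + 256)/(76 + (-3 - 20)))) = 690/((326/(76 - 23))) = 690/((326/53)) = 690/((326*(1/53))) = 690/(326/53) = 690*(53/326) = 18285/163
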